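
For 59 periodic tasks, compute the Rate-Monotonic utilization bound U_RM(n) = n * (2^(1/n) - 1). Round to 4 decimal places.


Compute 2^(1/59) = 1.0118175391
Subtract 1: 1.0118175391 - 1 = 0.0118175391
Multiply by n: 59 * 0.0118175391 = 0.6972348069
Round to 4 dp: 0.6972

0.6972


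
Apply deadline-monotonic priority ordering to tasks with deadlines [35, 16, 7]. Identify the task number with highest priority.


Sort tasks by relative deadline (ascending):
  Task 3: deadline = 7
  Task 2: deadline = 16
  Task 1: deadline = 35
Priority order (highest first): [3, 2, 1]
Highest priority task = 3

3


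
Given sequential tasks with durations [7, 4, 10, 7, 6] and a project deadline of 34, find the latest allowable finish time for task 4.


LF(activity 4) = deadline - sum of successor durations
Successors: activities 5 through 5 with durations [6]
Sum of successor durations = 6
LF = 34 - 6 = 28

28


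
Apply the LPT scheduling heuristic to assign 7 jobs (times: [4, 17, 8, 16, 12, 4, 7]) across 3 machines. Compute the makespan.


Sort jobs in decreasing order (LPT): [17, 16, 12, 8, 7, 4, 4]
Assign each job to the least loaded machine:
  Machine 1: jobs [17, 4], load = 21
  Machine 2: jobs [16, 7], load = 23
  Machine 3: jobs [12, 8, 4], load = 24
Makespan = max load = 24

24


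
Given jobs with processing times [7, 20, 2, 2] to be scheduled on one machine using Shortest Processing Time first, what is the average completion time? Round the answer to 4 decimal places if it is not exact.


Sort jobs by processing time (SPT order): [2, 2, 7, 20]
Compute completion times sequentially:
  Job 1: processing = 2, completes at 2
  Job 2: processing = 2, completes at 4
  Job 3: processing = 7, completes at 11
  Job 4: processing = 20, completes at 31
Sum of completion times = 48
Average completion time = 48/4 = 12.0

12.0


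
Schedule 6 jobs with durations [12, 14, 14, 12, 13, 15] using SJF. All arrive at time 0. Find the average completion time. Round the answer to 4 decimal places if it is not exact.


SJF order (ascending): [12, 12, 13, 14, 14, 15]
Completion times:
  Job 1: burst=12, C=12
  Job 2: burst=12, C=24
  Job 3: burst=13, C=37
  Job 4: burst=14, C=51
  Job 5: burst=14, C=65
  Job 6: burst=15, C=80
Average completion = 269/6 = 44.8333

44.8333


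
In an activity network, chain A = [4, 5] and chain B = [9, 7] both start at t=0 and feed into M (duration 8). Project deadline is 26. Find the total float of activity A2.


Forward pass: ES(A2) = sum of predecessors on chain A = 4
EF = ES + duration = 4 + 5 = 9
Backward pass: LF(M) = deadline = 26; LS(M) = 26 - 8 = 18
LF(A2) = LS(M) - sum(successors on chain A) = 18 - 0 = 18
LS = LF - duration = 18 - 5 = 13
Total float = LS - ES = 13 - 4 = 9

9


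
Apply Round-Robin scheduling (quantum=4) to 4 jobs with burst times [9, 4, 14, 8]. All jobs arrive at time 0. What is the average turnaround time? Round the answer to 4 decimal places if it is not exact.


Time quantum = 4
Execution trace:
  J1 runs 4 units, time = 4
  J2 runs 4 units, time = 8
  J3 runs 4 units, time = 12
  J4 runs 4 units, time = 16
  J1 runs 4 units, time = 20
  J3 runs 4 units, time = 24
  J4 runs 4 units, time = 28
  J1 runs 1 units, time = 29
  J3 runs 4 units, time = 33
  J3 runs 2 units, time = 35
Finish times: [29, 8, 35, 28]
Average turnaround = 100/4 = 25.0

25.0


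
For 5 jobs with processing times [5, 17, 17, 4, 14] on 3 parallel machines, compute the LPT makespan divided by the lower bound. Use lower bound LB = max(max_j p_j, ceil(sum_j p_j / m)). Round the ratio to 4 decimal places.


LPT order: [17, 17, 14, 5, 4]
Machine loads after assignment: [21, 17, 19]
LPT makespan = 21
Lower bound = max(max_job, ceil(total/3)) = max(17, 19) = 19
Ratio = 21 / 19 = 1.1053

1.1053


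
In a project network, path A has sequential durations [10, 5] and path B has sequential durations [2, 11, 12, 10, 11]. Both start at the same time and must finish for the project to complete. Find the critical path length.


Path A total = 10 + 5 = 15
Path B total = 2 + 11 + 12 + 10 + 11 = 46
Critical path = longest path = max(15, 46) = 46

46


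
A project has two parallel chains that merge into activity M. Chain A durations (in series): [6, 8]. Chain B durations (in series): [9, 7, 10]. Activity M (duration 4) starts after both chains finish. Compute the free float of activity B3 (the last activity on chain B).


ES(B3) = sum of predecessors on chain B = 16
EF(B3) = ES + duration = 16 + 10 = 26
Successor of B3 is M. ES(M) = max(sum(A), sum(B)) = max(14, 26) = 26
Free float = ES(successor) - EF(current) = 26 - 26 = 0

0


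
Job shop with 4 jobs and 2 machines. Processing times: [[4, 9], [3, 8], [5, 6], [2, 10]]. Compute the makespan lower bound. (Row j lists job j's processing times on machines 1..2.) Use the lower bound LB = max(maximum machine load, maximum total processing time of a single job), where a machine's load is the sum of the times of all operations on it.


Machine loads:
  Machine 1: 4 + 3 + 5 + 2 = 14
  Machine 2: 9 + 8 + 6 + 10 = 33
Max machine load = 33
Job totals:
  Job 1: 13
  Job 2: 11
  Job 3: 11
  Job 4: 12
Max job total = 13
Lower bound = max(33, 13) = 33

33


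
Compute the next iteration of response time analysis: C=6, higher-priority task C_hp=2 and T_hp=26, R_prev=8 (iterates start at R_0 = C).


R_next = C + ceil(R_prev / T_hp) * C_hp
ceil(8 / 26) = ceil(0.3077) = 1
Interference = 1 * 2 = 2
R_next = 6 + 2 = 8
R_next = R_prev, so the iteration has converged (response time = 8).

8


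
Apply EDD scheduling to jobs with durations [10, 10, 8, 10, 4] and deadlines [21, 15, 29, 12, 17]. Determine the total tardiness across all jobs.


Sort by due date (EDD order): [(10, 12), (10, 15), (4, 17), (10, 21), (8, 29)]
Compute completion times and tardiness:
  Job 1: p=10, d=12, C=10, tardiness=max(0,10-12)=0
  Job 2: p=10, d=15, C=20, tardiness=max(0,20-15)=5
  Job 3: p=4, d=17, C=24, tardiness=max(0,24-17)=7
  Job 4: p=10, d=21, C=34, tardiness=max(0,34-21)=13
  Job 5: p=8, d=29, C=42, tardiness=max(0,42-29)=13
Total tardiness = 38

38


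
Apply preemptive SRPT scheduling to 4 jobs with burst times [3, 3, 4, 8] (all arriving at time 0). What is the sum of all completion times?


Since all jobs arrive at t=0, SRPT equals SPT ordering.
SPT order: [3, 3, 4, 8]
Completion times:
  Job 1: p=3, C=3
  Job 2: p=3, C=6
  Job 3: p=4, C=10
  Job 4: p=8, C=18
Total completion time = 3 + 6 + 10 + 18 = 37

37


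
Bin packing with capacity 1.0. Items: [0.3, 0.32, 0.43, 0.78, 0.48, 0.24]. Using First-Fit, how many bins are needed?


Place items sequentially using First-Fit:
  Item 0.3 -> new Bin 1
  Item 0.32 -> Bin 1 (now 0.62)
  Item 0.43 -> new Bin 2
  Item 0.78 -> new Bin 3
  Item 0.48 -> Bin 2 (now 0.91)
  Item 0.24 -> Bin 1 (now 0.86)
Total bins used = 3

3


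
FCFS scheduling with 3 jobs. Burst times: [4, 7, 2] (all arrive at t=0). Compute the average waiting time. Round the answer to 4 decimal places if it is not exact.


FCFS order (as given): [4, 7, 2]
Waiting times:
  Job 1: wait = 0
  Job 2: wait = 4
  Job 3: wait = 11
Sum of waiting times = 15
Average waiting time = 15/3 = 5.0

5.0


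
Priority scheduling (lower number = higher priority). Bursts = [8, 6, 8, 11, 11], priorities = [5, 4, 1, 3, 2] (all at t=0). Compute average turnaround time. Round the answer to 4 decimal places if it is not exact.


Sort by priority (ascending = highest first):
Order: [(1, 8), (2, 11), (3, 11), (4, 6), (5, 8)]
Completion times:
  Priority 1, burst=8, C=8
  Priority 2, burst=11, C=19
  Priority 3, burst=11, C=30
  Priority 4, burst=6, C=36
  Priority 5, burst=8, C=44
Average turnaround = 137/5 = 27.4

27.4


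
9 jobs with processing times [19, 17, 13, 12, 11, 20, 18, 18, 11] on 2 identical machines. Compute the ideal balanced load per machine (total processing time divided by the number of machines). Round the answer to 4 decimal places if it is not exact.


Total processing time = 19 + 17 + 13 + 12 + 11 + 20 + 18 + 18 + 11 = 139
Number of machines = 2
Ideal balanced load = 139 / 2 = 69.5

69.5


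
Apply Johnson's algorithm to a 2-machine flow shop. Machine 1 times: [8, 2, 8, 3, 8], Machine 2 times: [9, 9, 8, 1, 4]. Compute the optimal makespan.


Apply Johnson's rule:
  Group 1 (a <= b): [(2, 2, 9), (1, 8, 9), (3, 8, 8)]
  Group 2 (a > b): [(5, 8, 4), (4, 3, 1)]
Optimal job order: [2, 1, 3, 5, 4]
Schedule:
  Job 2: M1 done at 2, M2 done at 11
  Job 1: M1 done at 10, M2 done at 20
  Job 3: M1 done at 18, M2 done at 28
  Job 5: M1 done at 26, M2 done at 32
  Job 4: M1 done at 29, M2 done at 33
Makespan = 33

33


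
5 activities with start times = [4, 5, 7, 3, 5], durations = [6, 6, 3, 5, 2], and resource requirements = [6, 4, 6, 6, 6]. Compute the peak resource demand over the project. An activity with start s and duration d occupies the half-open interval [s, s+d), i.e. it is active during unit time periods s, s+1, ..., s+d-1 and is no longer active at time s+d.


Each activity i is active on [start_i, start_i + duration_i).
Compute total resource usage per time slot:
  t=0: active resources = [], total = 0
  t=1: active resources = [], total = 0
  t=2: active resources = [], total = 0
  t=3: active resources = [6], total = 6
  t=4: active resources = [6, 6], total = 12
  t=5: active resources = [6, 4, 6, 6], total = 22
  t=6: active resources = [6, 4, 6, 6], total = 22
  t=7: active resources = [6, 4, 6, 6], total = 22
  t=8: active resources = [6, 4, 6], total = 16
  t=9: active resources = [6, 4, 6], total = 16
  t=10: active resources = [4], total = 4
Peak resource demand = 22

22


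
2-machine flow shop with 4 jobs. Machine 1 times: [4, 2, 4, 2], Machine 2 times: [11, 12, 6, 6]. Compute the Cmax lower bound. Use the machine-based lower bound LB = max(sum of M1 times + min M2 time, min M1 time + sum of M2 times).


LB1 = sum(M1 times) + min(M2 times) = 12 + 6 = 18
LB2 = min(M1 times) + sum(M2 times) = 2 + 35 = 37
Lower bound = max(LB1, LB2) = max(18, 37) = 37

37


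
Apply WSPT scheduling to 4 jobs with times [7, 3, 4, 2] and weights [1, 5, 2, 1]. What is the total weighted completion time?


Compute p/w ratios and sort ascending (WSPT): [(3, 5), (4, 2), (2, 1), (7, 1)]
Compute weighted completion times:
  Job (p=3,w=5): C=3, w*C=5*3=15
  Job (p=4,w=2): C=7, w*C=2*7=14
  Job (p=2,w=1): C=9, w*C=1*9=9
  Job (p=7,w=1): C=16, w*C=1*16=16
Total weighted completion time = 54

54


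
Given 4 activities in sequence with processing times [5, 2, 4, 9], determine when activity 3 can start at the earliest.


Activity 3 starts after activities 1 through 2 complete.
Predecessor durations: [5, 2]
ES = 5 + 2 = 7

7


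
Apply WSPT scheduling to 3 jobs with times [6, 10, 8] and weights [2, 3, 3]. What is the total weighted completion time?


Compute p/w ratios and sort ascending (WSPT): [(8, 3), (6, 2), (10, 3)]
Compute weighted completion times:
  Job (p=8,w=3): C=8, w*C=3*8=24
  Job (p=6,w=2): C=14, w*C=2*14=28
  Job (p=10,w=3): C=24, w*C=3*24=72
Total weighted completion time = 124

124


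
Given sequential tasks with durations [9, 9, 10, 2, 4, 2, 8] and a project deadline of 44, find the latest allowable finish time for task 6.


LF(activity 6) = deadline - sum of successor durations
Successors: activities 7 through 7 with durations [8]
Sum of successor durations = 8
LF = 44 - 8 = 36

36


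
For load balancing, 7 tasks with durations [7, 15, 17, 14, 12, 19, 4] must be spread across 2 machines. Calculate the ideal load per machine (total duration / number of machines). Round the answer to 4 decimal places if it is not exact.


Total processing time = 7 + 15 + 17 + 14 + 12 + 19 + 4 = 88
Number of machines = 2
Ideal balanced load = 88 / 2 = 44.0

44.0


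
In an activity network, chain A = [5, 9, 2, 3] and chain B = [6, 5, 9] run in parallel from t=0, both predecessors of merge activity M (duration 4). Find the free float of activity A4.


ES(A4) = sum of predecessors on chain A = 16
EF(A4) = ES + duration = 16 + 3 = 19
Successor of A4 is M. ES(M) = max(sum(A), sum(B)) = max(19, 20) = 20
Free float = ES(successor) - EF(current) = 20 - 19 = 1

1


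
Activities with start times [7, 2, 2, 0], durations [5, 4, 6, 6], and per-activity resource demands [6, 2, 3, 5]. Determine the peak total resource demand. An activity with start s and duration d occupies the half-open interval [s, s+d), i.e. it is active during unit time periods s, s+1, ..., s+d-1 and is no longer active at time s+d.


Each activity i is active on [start_i, start_i + duration_i).
Compute total resource usage per time slot:
  t=0: active resources = [5], total = 5
  t=1: active resources = [5], total = 5
  t=2: active resources = [2, 3, 5], total = 10
  t=3: active resources = [2, 3, 5], total = 10
  t=4: active resources = [2, 3, 5], total = 10
  t=5: active resources = [2, 3, 5], total = 10
  t=6: active resources = [3], total = 3
  t=7: active resources = [6, 3], total = 9
  t=8: active resources = [6], total = 6
  t=9: active resources = [6], total = 6
  t=10: active resources = [6], total = 6
  t=11: active resources = [6], total = 6
Peak resource demand = 10

10


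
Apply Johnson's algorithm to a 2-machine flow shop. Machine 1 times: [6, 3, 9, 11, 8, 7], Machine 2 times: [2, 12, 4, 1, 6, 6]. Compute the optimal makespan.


Apply Johnson's rule:
  Group 1 (a <= b): [(2, 3, 12)]
  Group 2 (a > b): [(5, 8, 6), (6, 7, 6), (3, 9, 4), (1, 6, 2), (4, 11, 1)]
Optimal job order: [2, 5, 6, 3, 1, 4]
Schedule:
  Job 2: M1 done at 3, M2 done at 15
  Job 5: M1 done at 11, M2 done at 21
  Job 6: M1 done at 18, M2 done at 27
  Job 3: M1 done at 27, M2 done at 31
  Job 1: M1 done at 33, M2 done at 35
  Job 4: M1 done at 44, M2 done at 45
Makespan = 45

45


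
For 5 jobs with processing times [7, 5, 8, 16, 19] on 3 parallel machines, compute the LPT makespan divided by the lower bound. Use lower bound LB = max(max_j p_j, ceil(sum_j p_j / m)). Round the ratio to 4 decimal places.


LPT order: [19, 16, 8, 7, 5]
Machine loads after assignment: [19, 16, 20]
LPT makespan = 20
Lower bound = max(max_job, ceil(total/3)) = max(19, 19) = 19
Ratio = 20 / 19 = 1.0526

1.0526


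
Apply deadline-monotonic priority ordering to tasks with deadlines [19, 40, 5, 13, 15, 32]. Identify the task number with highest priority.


Sort tasks by relative deadline (ascending):
  Task 3: deadline = 5
  Task 4: deadline = 13
  Task 5: deadline = 15
  Task 1: deadline = 19
  Task 6: deadline = 32
  Task 2: deadline = 40
Priority order (highest first): [3, 4, 5, 1, 6, 2]
Highest priority task = 3

3


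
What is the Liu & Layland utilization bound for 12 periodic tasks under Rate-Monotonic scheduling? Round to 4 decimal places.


Compute 2^(1/12) = 1.0594630944
Subtract 1: 1.0594630944 - 1 = 0.0594630944
Multiply by n: 12 * 0.0594630944 = 0.7135571328
Round to 4 dp: 0.7136

0.7136


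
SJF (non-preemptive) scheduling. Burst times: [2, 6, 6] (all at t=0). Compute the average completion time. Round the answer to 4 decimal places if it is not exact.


SJF order (ascending): [2, 6, 6]
Completion times:
  Job 1: burst=2, C=2
  Job 2: burst=6, C=8
  Job 3: burst=6, C=14
Average completion = 24/3 = 8.0

8.0


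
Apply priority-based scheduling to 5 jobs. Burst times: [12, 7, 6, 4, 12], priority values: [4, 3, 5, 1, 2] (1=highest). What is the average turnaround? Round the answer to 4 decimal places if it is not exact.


Sort by priority (ascending = highest first):
Order: [(1, 4), (2, 12), (3, 7), (4, 12), (5, 6)]
Completion times:
  Priority 1, burst=4, C=4
  Priority 2, burst=12, C=16
  Priority 3, burst=7, C=23
  Priority 4, burst=12, C=35
  Priority 5, burst=6, C=41
Average turnaround = 119/5 = 23.8

23.8


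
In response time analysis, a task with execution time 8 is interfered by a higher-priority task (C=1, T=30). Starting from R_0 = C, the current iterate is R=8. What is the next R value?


R_next = C + ceil(R_prev / T_hp) * C_hp
ceil(8 / 30) = ceil(0.2667) = 1
Interference = 1 * 1 = 1
R_next = 8 + 1 = 9

9


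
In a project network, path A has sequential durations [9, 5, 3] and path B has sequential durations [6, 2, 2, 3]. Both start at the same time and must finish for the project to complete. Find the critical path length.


Path A total = 9 + 5 + 3 = 17
Path B total = 6 + 2 + 2 + 3 = 13
Critical path = longest path = max(17, 13) = 17

17


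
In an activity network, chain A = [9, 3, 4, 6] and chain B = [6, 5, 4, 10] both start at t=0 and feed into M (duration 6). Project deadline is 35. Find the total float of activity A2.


Forward pass: ES(A2) = sum of predecessors on chain A = 9
EF = ES + duration = 9 + 3 = 12
Backward pass: LF(M) = deadline = 35; LS(M) = 35 - 6 = 29
LF(A2) = LS(M) - sum(successors on chain A) = 29 - 10 = 19
LS = LF - duration = 19 - 3 = 16
Total float = LS - ES = 16 - 9 = 7

7


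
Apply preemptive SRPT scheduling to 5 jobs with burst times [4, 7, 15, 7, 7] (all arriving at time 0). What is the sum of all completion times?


Since all jobs arrive at t=0, SRPT equals SPT ordering.
SPT order: [4, 7, 7, 7, 15]
Completion times:
  Job 1: p=4, C=4
  Job 2: p=7, C=11
  Job 3: p=7, C=18
  Job 4: p=7, C=25
  Job 5: p=15, C=40
Total completion time = 4 + 11 + 18 + 25 + 40 = 98

98


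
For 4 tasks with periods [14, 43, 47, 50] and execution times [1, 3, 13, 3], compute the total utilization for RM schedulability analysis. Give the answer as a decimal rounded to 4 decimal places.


Compute individual utilizations (exact fractions):
  Task 1: C/T = 1/14 (approx. 0.0714)
  Task 2: C/T = 3/43 (approx. 0.0698)
  Task 3: C/T = 13/47 (approx. 0.2766)
  Task 4: C/T = 3/50 (approx. 0.06)
Total utilization U = 1/14 + 3/43 + 13/47 + 3/50 = 168983/353675
Rounded to 4 decimal places: U = 0.4778
RM (Liu & Layland) bound for 4 tasks = 0.756828; compare with U = 168983/353675 (approx. 0.477792)
U <= bound, so schedulable by RM sufficient condition.

0.4778


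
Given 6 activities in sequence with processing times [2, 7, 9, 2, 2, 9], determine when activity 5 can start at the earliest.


Activity 5 starts after activities 1 through 4 complete.
Predecessor durations: [2, 7, 9, 2]
ES = 2 + 7 + 9 + 2 = 20

20


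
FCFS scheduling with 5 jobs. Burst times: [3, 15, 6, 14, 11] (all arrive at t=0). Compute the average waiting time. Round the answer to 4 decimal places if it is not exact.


FCFS order (as given): [3, 15, 6, 14, 11]
Waiting times:
  Job 1: wait = 0
  Job 2: wait = 3
  Job 3: wait = 18
  Job 4: wait = 24
  Job 5: wait = 38
Sum of waiting times = 83
Average waiting time = 83/5 = 16.6

16.6


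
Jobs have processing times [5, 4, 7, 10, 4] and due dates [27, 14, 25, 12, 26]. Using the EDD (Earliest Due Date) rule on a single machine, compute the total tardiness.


Sort by due date (EDD order): [(10, 12), (4, 14), (7, 25), (4, 26), (5, 27)]
Compute completion times and tardiness:
  Job 1: p=10, d=12, C=10, tardiness=max(0,10-12)=0
  Job 2: p=4, d=14, C=14, tardiness=max(0,14-14)=0
  Job 3: p=7, d=25, C=21, tardiness=max(0,21-25)=0
  Job 4: p=4, d=26, C=25, tardiness=max(0,25-26)=0
  Job 5: p=5, d=27, C=30, tardiness=max(0,30-27)=3
Total tardiness = 3

3


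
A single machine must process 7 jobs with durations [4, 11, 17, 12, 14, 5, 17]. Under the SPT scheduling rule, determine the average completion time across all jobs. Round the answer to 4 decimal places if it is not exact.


Sort jobs by processing time (SPT order): [4, 5, 11, 12, 14, 17, 17]
Compute completion times sequentially:
  Job 1: processing = 4, completes at 4
  Job 2: processing = 5, completes at 9
  Job 3: processing = 11, completes at 20
  Job 4: processing = 12, completes at 32
  Job 5: processing = 14, completes at 46
  Job 6: processing = 17, completes at 63
  Job 7: processing = 17, completes at 80
Sum of completion times = 254
Average completion time = 254/7 = 36.2857

36.2857


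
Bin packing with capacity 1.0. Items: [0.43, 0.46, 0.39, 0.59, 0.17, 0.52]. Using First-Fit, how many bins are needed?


Place items sequentially using First-Fit:
  Item 0.43 -> new Bin 1
  Item 0.46 -> Bin 1 (now 0.89)
  Item 0.39 -> new Bin 2
  Item 0.59 -> Bin 2 (now 0.98)
  Item 0.17 -> new Bin 3
  Item 0.52 -> Bin 3 (now 0.69)
Total bins used = 3

3


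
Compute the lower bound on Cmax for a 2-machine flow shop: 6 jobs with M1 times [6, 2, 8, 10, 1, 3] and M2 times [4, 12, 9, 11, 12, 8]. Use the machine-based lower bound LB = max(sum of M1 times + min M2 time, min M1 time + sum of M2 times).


LB1 = sum(M1 times) + min(M2 times) = 30 + 4 = 34
LB2 = min(M1 times) + sum(M2 times) = 1 + 56 = 57
Lower bound = max(LB1, LB2) = max(34, 57) = 57

57


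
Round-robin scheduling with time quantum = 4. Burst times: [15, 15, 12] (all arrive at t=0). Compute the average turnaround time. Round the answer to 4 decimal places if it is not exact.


Time quantum = 4
Execution trace:
  J1 runs 4 units, time = 4
  J2 runs 4 units, time = 8
  J3 runs 4 units, time = 12
  J1 runs 4 units, time = 16
  J2 runs 4 units, time = 20
  J3 runs 4 units, time = 24
  J1 runs 4 units, time = 28
  J2 runs 4 units, time = 32
  J3 runs 4 units, time = 36
  J1 runs 3 units, time = 39
  J2 runs 3 units, time = 42
Finish times: [39, 42, 36]
Average turnaround = 117/3 = 39.0

39.0


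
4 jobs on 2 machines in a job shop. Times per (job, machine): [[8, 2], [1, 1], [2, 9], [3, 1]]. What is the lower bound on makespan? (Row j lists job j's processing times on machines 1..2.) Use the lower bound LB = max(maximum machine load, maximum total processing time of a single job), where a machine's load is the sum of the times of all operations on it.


Machine loads:
  Machine 1: 8 + 1 + 2 + 3 = 14
  Machine 2: 2 + 1 + 9 + 1 = 13
Max machine load = 14
Job totals:
  Job 1: 10
  Job 2: 2
  Job 3: 11
  Job 4: 4
Max job total = 11
Lower bound = max(14, 11) = 14

14


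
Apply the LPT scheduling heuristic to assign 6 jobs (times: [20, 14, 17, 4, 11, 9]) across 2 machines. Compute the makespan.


Sort jobs in decreasing order (LPT): [20, 17, 14, 11, 9, 4]
Assign each job to the least loaded machine:
  Machine 1: jobs [20, 11, 9], load = 40
  Machine 2: jobs [17, 14, 4], load = 35
Makespan = max load = 40

40


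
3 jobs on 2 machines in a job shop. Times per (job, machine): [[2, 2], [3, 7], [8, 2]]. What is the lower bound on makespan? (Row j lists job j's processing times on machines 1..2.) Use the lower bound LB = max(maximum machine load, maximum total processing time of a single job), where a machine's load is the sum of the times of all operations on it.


Machine loads:
  Machine 1: 2 + 3 + 8 = 13
  Machine 2: 2 + 7 + 2 = 11
Max machine load = 13
Job totals:
  Job 1: 4
  Job 2: 10
  Job 3: 10
Max job total = 10
Lower bound = max(13, 10) = 13

13


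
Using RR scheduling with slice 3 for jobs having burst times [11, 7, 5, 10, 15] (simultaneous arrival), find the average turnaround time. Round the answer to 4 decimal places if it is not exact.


Time quantum = 3
Execution trace:
  J1 runs 3 units, time = 3
  J2 runs 3 units, time = 6
  J3 runs 3 units, time = 9
  J4 runs 3 units, time = 12
  J5 runs 3 units, time = 15
  J1 runs 3 units, time = 18
  J2 runs 3 units, time = 21
  J3 runs 2 units, time = 23
  J4 runs 3 units, time = 26
  J5 runs 3 units, time = 29
  J1 runs 3 units, time = 32
  J2 runs 1 units, time = 33
  J4 runs 3 units, time = 36
  J5 runs 3 units, time = 39
  J1 runs 2 units, time = 41
  J4 runs 1 units, time = 42
  J5 runs 3 units, time = 45
  J5 runs 3 units, time = 48
Finish times: [41, 33, 23, 42, 48]
Average turnaround = 187/5 = 37.4

37.4


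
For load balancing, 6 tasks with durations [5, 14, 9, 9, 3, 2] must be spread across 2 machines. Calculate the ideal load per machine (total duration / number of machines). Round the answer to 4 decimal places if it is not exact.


Total processing time = 5 + 14 + 9 + 9 + 3 + 2 = 42
Number of machines = 2
Ideal balanced load = 42 / 2 = 21.0

21.0


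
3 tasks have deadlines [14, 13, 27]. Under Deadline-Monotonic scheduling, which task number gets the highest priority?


Sort tasks by relative deadline (ascending):
  Task 2: deadline = 13
  Task 1: deadline = 14
  Task 3: deadline = 27
Priority order (highest first): [2, 1, 3]
Highest priority task = 2

2


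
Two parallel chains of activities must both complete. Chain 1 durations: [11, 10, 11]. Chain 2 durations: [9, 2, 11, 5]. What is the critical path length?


Path A total = 11 + 10 + 11 = 32
Path B total = 9 + 2 + 11 + 5 = 27
Critical path = longest path = max(32, 27) = 32

32


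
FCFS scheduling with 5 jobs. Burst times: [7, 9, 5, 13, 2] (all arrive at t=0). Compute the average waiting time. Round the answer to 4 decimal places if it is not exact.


FCFS order (as given): [7, 9, 5, 13, 2]
Waiting times:
  Job 1: wait = 0
  Job 2: wait = 7
  Job 3: wait = 16
  Job 4: wait = 21
  Job 5: wait = 34
Sum of waiting times = 78
Average waiting time = 78/5 = 15.6

15.6


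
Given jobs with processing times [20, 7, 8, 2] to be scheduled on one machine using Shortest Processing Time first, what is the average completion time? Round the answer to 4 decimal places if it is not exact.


Sort jobs by processing time (SPT order): [2, 7, 8, 20]
Compute completion times sequentially:
  Job 1: processing = 2, completes at 2
  Job 2: processing = 7, completes at 9
  Job 3: processing = 8, completes at 17
  Job 4: processing = 20, completes at 37
Sum of completion times = 65
Average completion time = 65/4 = 16.25

16.25


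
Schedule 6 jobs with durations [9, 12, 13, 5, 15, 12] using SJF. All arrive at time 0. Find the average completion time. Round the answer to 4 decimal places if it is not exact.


SJF order (ascending): [5, 9, 12, 12, 13, 15]
Completion times:
  Job 1: burst=5, C=5
  Job 2: burst=9, C=14
  Job 3: burst=12, C=26
  Job 4: burst=12, C=38
  Job 5: burst=13, C=51
  Job 6: burst=15, C=66
Average completion = 200/6 = 33.3333

33.3333


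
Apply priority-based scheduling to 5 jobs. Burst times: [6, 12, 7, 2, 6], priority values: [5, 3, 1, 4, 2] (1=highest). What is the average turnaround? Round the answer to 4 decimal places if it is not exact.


Sort by priority (ascending = highest first):
Order: [(1, 7), (2, 6), (3, 12), (4, 2), (5, 6)]
Completion times:
  Priority 1, burst=7, C=7
  Priority 2, burst=6, C=13
  Priority 3, burst=12, C=25
  Priority 4, burst=2, C=27
  Priority 5, burst=6, C=33
Average turnaround = 105/5 = 21.0

21.0


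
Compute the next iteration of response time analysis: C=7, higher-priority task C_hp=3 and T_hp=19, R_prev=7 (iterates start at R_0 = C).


R_next = C + ceil(R_prev / T_hp) * C_hp
ceil(7 / 19) = ceil(0.3684) = 1
Interference = 1 * 3 = 3
R_next = 7 + 3 = 10

10


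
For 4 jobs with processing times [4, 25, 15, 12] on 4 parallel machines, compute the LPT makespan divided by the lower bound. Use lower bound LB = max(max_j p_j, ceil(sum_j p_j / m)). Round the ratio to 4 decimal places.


LPT order: [25, 15, 12, 4]
Machine loads after assignment: [25, 15, 12, 4]
LPT makespan = 25
Lower bound = max(max_job, ceil(total/4)) = max(25, 14) = 25
Ratio = 25 / 25 = 1.0

1.0


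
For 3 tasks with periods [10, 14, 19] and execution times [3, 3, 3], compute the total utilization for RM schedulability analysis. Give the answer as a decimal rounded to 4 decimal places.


Compute individual utilizations (exact fractions):
  Task 1: C/T = 3/10 (approx. 0.3)
  Task 2: C/T = 3/14 (approx. 0.2143)
  Task 3: C/T = 3/19 (approx. 0.1579)
Total utilization U = 3/10 + 3/14 + 3/19 = 447/665
Rounded to 4 decimal places: U = 0.6722
RM (Liu & Layland) bound for 3 tasks = 0.779763; compare with U = 447/665 (approx. 0.672180)
U <= bound, so schedulable by RM sufficient condition.

0.6722


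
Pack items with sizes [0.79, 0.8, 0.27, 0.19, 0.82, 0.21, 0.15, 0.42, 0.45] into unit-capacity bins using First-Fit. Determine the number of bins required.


Place items sequentially using First-Fit:
  Item 0.79 -> new Bin 1
  Item 0.8 -> new Bin 2
  Item 0.27 -> new Bin 3
  Item 0.19 -> Bin 1 (now 0.98)
  Item 0.82 -> new Bin 4
  Item 0.21 -> Bin 3 (now 0.48)
  Item 0.15 -> Bin 2 (now 0.95)
  Item 0.42 -> Bin 3 (now 0.9)
  Item 0.45 -> new Bin 5
Total bins used = 5

5


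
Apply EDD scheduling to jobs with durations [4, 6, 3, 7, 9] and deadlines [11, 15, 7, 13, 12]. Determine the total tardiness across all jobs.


Sort by due date (EDD order): [(3, 7), (4, 11), (9, 12), (7, 13), (6, 15)]
Compute completion times and tardiness:
  Job 1: p=3, d=7, C=3, tardiness=max(0,3-7)=0
  Job 2: p=4, d=11, C=7, tardiness=max(0,7-11)=0
  Job 3: p=9, d=12, C=16, tardiness=max(0,16-12)=4
  Job 4: p=7, d=13, C=23, tardiness=max(0,23-13)=10
  Job 5: p=6, d=15, C=29, tardiness=max(0,29-15)=14
Total tardiness = 28

28


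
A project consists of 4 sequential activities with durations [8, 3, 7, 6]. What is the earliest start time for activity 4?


Activity 4 starts after activities 1 through 3 complete.
Predecessor durations: [8, 3, 7]
ES = 8 + 3 + 7 = 18

18


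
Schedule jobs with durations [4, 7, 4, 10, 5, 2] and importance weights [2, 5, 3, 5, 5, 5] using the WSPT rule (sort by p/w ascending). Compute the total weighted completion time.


Compute p/w ratios and sort ascending (WSPT): [(2, 5), (5, 5), (4, 3), (7, 5), (4, 2), (10, 5)]
Compute weighted completion times:
  Job (p=2,w=5): C=2, w*C=5*2=10
  Job (p=5,w=5): C=7, w*C=5*7=35
  Job (p=4,w=3): C=11, w*C=3*11=33
  Job (p=7,w=5): C=18, w*C=5*18=90
  Job (p=4,w=2): C=22, w*C=2*22=44
  Job (p=10,w=5): C=32, w*C=5*32=160
Total weighted completion time = 372

372


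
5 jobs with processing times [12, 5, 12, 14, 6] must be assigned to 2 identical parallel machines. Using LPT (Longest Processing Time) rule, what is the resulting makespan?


Sort jobs in decreasing order (LPT): [14, 12, 12, 6, 5]
Assign each job to the least loaded machine:
  Machine 1: jobs [14, 6, 5], load = 25
  Machine 2: jobs [12, 12], load = 24
Makespan = max load = 25

25


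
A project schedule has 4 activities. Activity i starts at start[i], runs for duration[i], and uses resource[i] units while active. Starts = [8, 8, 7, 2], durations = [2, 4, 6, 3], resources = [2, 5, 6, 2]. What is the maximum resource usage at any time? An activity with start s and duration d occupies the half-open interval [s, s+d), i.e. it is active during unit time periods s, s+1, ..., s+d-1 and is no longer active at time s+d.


Each activity i is active on [start_i, start_i + duration_i).
Compute total resource usage per time slot:
  t=0: active resources = [], total = 0
  t=1: active resources = [], total = 0
  t=2: active resources = [2], total = 2
  t=3: active resources = [2], total = 2
  t=4: active resources = [2], total = 2
  t=5: active resources = [], total = 0
  t=6: active resources = [], total = 0
  t=7: active resources = [6], total = 6
  t=8: active resources = [2, 5, 6], total = 13
  t=9: active resources = [2, 5, 6], total = 13
  t=10: active resources = [5, 6], total = 11
  t=11: active resources = [5, 6], total = 11
  t=12: active resources = [6], total = 6
Peak resource demand = 13

13


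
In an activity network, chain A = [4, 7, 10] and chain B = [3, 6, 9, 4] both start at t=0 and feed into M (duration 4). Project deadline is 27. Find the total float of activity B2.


Forward pass: ES(B2) = sum of predecessors on chain B = 3
EF = ES + duration = 3 + 6 = 9
Backward pass: LF(M) = deadline = 27; LS(M) = 27 - 4 = 23
LF(B2) = LS(M) - sum(successors on chain B) = 23 - 13 = 10
LS = LF - duration = 10 - 6 = 4
Total float = LS - ES = 4 - 3 = 1

1


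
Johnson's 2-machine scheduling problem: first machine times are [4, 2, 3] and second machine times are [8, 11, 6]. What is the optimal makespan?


Apply Johnson's rule:
  Group 1 (a <= b): [(2, 2, 11), (3, 3, 6), (1, 4, 8)]
  Group 2 (a > b): []
Optimal job order: [2, 3, 1]
Schedule:
  Job 2: M1 done at 2, M2 done at 13
  Job 3: M1 done at 5, M2 done at 19
  Job 1: M1 done at 9, M2 done at 27
Makespan = 27

27


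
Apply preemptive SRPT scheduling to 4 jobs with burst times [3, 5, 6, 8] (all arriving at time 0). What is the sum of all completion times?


Since all jobs arrive at t=0, SRPT equals SPT ordering.
SPT order: [3, 5, 6, 8]
Completion times:
  Job 1: p=3, C=3
  Job 2: p=5, C=8
  Job 3: p=6, C=14
  Job 4: p=8, C=22
Total completion time = 3 + 8 + 14 + 22 = 47

47


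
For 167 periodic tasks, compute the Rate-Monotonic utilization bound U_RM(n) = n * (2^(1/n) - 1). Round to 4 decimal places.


Compute 2^(1/167) = 1.0041592075
Subtract 1: 1.0041592075 - 1 = 0.0041592075
Multiply by n: 167 * 0.0041592075 = 0.6945876525
Round to 4 dp: 0.6946

0.6946


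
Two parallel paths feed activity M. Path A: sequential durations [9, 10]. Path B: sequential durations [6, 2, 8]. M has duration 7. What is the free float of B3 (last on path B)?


ES(B3) = sum of predecessors on chain B = 8
EF(B3) = ES + duration = 8 + 8 = 16
Successor of B3 is M. ES(M) = max(sum(A), sum(B)) = max(19, 16) = 19
Free float = ES(successor) - EF(current) = 19 - 16 = 3

3


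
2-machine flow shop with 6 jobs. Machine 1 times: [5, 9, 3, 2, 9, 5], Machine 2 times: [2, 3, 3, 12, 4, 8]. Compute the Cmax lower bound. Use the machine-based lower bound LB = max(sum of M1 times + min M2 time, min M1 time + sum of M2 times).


LB1 = sum(M1 times) + min(M2 times) = 33 + 2 = 35
LB2 = min(M1 times) + sum(M2 times) = 2 + 32 = 34
Lower bound = max(LB1, LB2) = max(35, 34) = 35

35


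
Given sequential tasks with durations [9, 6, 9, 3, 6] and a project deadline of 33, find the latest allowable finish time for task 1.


LF(activity 1) = deadline - sum of successor durations
Successors: activities 2 through 5 with durations [6, 9, 3, 6]
Sum of successor durations = 24
LF = 33 - 24 = 9

9


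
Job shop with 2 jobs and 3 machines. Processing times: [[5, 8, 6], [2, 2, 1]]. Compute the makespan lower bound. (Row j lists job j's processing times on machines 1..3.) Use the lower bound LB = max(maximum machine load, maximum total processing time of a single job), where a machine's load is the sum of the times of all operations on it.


Machine loads:
  Machine 1: 5 + 2 = 7
  Machine 2: 8 + 2 = 10
  Machine 3: 6 + 1 = 7
Max machine load = 10
Job totals:
  Job 1: 19
  Job 2: 5
Max job total = 19
Lower bound = max(10, 19) = 19

19


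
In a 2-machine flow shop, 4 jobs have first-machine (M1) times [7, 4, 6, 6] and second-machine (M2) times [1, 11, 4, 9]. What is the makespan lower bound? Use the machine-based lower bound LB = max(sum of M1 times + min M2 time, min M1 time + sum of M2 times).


LB1 = sum(M1 times) + min(M2 times) = 23 + 1 = 24
LB2 = min(M1 times) + sum(M2 times) = 4 + 25 = 29
Lower bound = max(LB1, LB2) = max(24, 29) = 29

29


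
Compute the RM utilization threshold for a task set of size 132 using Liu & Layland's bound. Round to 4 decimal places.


Compute 2^(1/132) = 1.0052649263
Subtract 1: 1.0052649263 - 1 = 0.0052649263
Multiply by n: 132 * 0.0052649263 = 0.6949702716
Round to 4 dp: 0.6950

0.6950


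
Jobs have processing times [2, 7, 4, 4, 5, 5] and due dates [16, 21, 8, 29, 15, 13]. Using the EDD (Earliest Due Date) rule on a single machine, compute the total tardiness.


Sort by due date (EDD order): [(4, 8), (5, 13), (5, 15), (2, 16), (7, 21), (4, 29)]
Compute completion times and tardiness:
  Job 1: p=4, d=8, C=4, tardiness=max(0,4-8)=0
  Job 2: p=5, d=13, C=9, tardiness=max(0,9-13)=0
  Job 3: p=5, d=15, C=14, tardiness=max(0,14-15)=0
  Job 4: p=2, d=16, C=16, tardiness=max(0,16-16)=0
  Job 5: p=7, d=21, C=23, tardiness=max(0,23-21)=2
  Job 6: p=4, d=29, C=27, tardiness=max(0,27-29)=0
Total tardiness = 2

2


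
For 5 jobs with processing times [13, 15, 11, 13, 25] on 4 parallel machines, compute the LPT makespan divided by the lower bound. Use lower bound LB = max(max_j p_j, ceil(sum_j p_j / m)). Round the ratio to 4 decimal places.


LPT order: [25, 15, 13, 13, 11]
Machine loads after assignment: [25, 15, 24, 13]
LPT makespan = 25
Lower bound = max(max_job, ceil(total/4)) = max(25, 20) = 25
Ratio = 25 / 25 = 1.0

1.0


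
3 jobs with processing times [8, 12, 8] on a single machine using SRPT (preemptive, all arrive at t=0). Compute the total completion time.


Since all jobs arrive at t=0, SRPT equals SPT ordering.
SPT order: [8, 8, 12]
Completion times:
  Job 1: p=8, C=8
  Job 2: p=8, C=16
  Job 3: p=12, C=28
Total completion time = 8 + 16 + 28 = 52

52


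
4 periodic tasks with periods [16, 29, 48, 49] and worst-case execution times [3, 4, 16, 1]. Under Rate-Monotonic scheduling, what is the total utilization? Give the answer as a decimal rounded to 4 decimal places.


Compute individual utilizations (exact fractions):
  Task 1: C/T = 3/16 (approx. 0.1875)
  Task 2: C/T = 4/29 (approx. 0.1379)
  Task 3: C/T = 16/48 = 1/3 (approx. 0.3333)
  Task 4: C/T = 1/49 (approx. 0.0204)
Total utilization U = 3/16 + 4/29 + 1/3 + 1/49 = 46325/68208
Rounded to 4 decimal places: U = 0.6792
RM (Liu & Layland) bound for 4 tasks = 0.756828; compare with U = 46325/68208 (approx. 0.679173)
U <= bound, so schedulable by RM sufficient condition.

0.6792


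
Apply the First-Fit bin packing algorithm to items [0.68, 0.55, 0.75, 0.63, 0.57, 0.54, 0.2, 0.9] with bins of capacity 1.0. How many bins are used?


Place items sequentially using First-Fit:
  Item 0.68 -> new Bin 1
  Item 0.55 -> new Bin 2
  Item 0.75 -> new Bin 3
  Item 0.63 -> new Bin 4
  Item 0.57 -> new Bin 5
  Item 0.54 -> new Bin 6
  Item 0.2 -> Bin 1 (now 0.88)
  Item 0.9 -> new Bin 7
Total bins used = 7

7


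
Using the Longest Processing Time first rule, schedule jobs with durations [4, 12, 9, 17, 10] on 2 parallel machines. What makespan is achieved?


Sort jobs in decreasing order (LPT): [17, 12, 10, 9, 4]
Assign each job to the least loaded machine:
  Machine 1: jobs [17, 9], load = 26
  Machine 2: jobs [12, 10, 4], load = 26
Makespan = max load = 26

26


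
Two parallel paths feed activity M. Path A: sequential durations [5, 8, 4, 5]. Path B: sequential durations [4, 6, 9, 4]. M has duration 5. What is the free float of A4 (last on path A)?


ES(A4) = sum of predecessors on chain A = 17
EF(A4) = ES + duration = 17 + 5 = 22
Successor of A4 is M. ES(M) = max(sum(A), sum(B)) = max(22, 23) = 23
Free float = ES(successor) - EF(current) = 23 - 22 = 1

1


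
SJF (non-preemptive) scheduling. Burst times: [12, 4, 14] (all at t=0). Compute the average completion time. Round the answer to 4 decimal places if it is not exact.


SJF order (ascending): [4, 12, 14]
Completion times:
  Job 1: burst=4, C=4
  Job 2: burst=12, C=16
  Job 3: burst=14, C=30
Average completion = 50/3 = 16.6667

16.6667


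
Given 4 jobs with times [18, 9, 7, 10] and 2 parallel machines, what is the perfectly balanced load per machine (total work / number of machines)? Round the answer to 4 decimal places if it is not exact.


Total processing time = 18 + 9 + 7 + 10 = 44
Number of machines = 2
Ideal balanced load = 44 / 2 = 22.0

22.0


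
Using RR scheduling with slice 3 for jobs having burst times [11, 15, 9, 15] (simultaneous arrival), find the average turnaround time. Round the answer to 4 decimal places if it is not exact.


Time quantum = 3
Execution trace:
  J1 runs 3 units, time = 3
  J2 runs 3 units, time = 6
  J3 runs 3 units, time = 9
  J4 runs 3 units, time = 12
  J1 runs 3 units, time = 15
  J2 runs 3 units, time = 18
  J3 runs 3 units, time = 21
  J4 runs 3 units, time = 24
  J1 runs 3 units, time = 27
  J2 runs 3 units, time = 30
  J3 runs 3 units, time = 33
  J4 runs 3 units, time = 36
  J1 runs 2 units, time = 38
  J2 runs 3 units, time = 41
  J4 runs 3 units, time = 44
  J2 runs 3 units, time = 47
  J4 runs 3 units, time = 50
Finish times: [38, 47, 33, 50]
Average turnaround = 168/4 = 42.0

42.0


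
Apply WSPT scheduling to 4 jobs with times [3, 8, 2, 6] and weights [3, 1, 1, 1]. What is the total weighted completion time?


Compute p/w ratios and sort ascending (WSPT): [(3, 3), (2, 1), (6, 1), (8, 1)]
Compute weighted completion times:
  Job (p=3,w=3): C=3, w*C=3*3=9
  Job (p=2,w=1): C=5, w*C=1*5=5
  Job (p=6,w=1): C=11, w*C=1*11=11
  Job (p=8,w=1): C=19, w*C=1*19=19
Total weighted completion time = 44

44
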